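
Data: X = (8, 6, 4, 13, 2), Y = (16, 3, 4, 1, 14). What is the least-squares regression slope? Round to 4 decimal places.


b = sum((xi-xbar)(yi-ybar)) / sum((xi-xbar)^2)
n = 5, xbar = 33/5 = 6.6, ybar = 38/5 = 7.6
Sxy = sum((xi-xbar)(yi-ybar)) = -47.8
Sxx = sum((xi-xbar)^2) = 71.2
b = Sxy / Sxx = -239/356 ≈ -0.671348

-0.6713


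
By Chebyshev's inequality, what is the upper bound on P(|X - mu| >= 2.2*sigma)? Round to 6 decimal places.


P <= 1/k^2
k^2 = 2.2^2 = 4.84
1/k^2 = 1 / 4.84 = 25/121 ≈ 0.20661157

0.206612


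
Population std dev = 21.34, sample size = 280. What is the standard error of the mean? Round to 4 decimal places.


SE = sigma / sqrt(n)
sqrt(280) ≈ 16.733201
SE = 21.34 / 16.733201 ≈ 1.275309

1.2753


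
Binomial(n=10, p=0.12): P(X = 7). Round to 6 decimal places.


P = C(n,k) * p^k * (1-p)^(n-k)
C(10,7) = 120
p^k = 0.12^7 ≈ 0.0000003583181
(1-p)^(n-k) = 0.88^3 = 0.681472
P = 120 * 0.0000003583181 * 0.681472 ≈ 0.000029

0.000029


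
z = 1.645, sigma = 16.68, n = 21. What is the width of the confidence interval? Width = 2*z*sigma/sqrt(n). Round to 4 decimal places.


width = 2*z*sigma/sqrt(n)
2*z*sigma = 2 * 1.645 * 16.68 = 54.8772
sqrt(21) ≈ 4.582576
width = 54.8772 / 4.582576 ≈ 11.975187

11.9752


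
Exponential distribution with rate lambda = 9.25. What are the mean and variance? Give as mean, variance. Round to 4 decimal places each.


mean = 1/lam, var = 1/lam^2
mean = 1 / 9.25 = 4/37 ≈ 0.108108
lam^2 = 9.25^2 = 85.5625
var = 1 / 85.5625 = 16/1369 ≈ 0.011687

0.1081, 0.0117


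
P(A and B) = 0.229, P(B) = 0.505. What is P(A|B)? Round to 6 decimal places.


P(A|B) = P(A and B) / P(B) = 0.229 / 0.505 = 229/505 ≈ 0.45346535

0.453465


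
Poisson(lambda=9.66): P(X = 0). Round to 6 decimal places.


P = e^(-lam) * lam^k / k!
e^(-9.66) ≈ 0.00006378452
lam^k = 9.66^0 = 1
k! = 0! = 1
P = 0.00006378452 * 1 / 1 ≈ 0.000064

0.000064


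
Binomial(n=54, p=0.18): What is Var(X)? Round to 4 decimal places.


Var = n*p*(1-p) = 54 * 0.18 * 0.82 = 7.9704

7.9704


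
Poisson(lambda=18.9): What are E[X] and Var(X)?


E[X] = Var(X) = lambda = 18.9

18.9, 18.9


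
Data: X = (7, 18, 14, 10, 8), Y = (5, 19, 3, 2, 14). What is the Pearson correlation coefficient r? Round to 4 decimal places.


r = sum((xi-xbar)(yi-ybar)) / sqrt(sum((xi-xbar)^2) * sum((yi-ybar)^2))
n = 5, xbar = 57/5 = 11.4, ybar = 43/5 = 8.6
Sxy = sum((xi-xbar)(yi-ybar)) = 60.8
Sxx = sum((xi-xbar)^2) = 83.2
Syy = sum((yi-ybar)^2) = 225.2
sqrt(Sxx*Syy) ≈ 136.881847
r = Sxy / sqrt(Sxx*Syy) = 60.8 / 136.881847 ≈ 0.444179

0.4442


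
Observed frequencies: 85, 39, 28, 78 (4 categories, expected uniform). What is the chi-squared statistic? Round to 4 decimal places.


chi2 = sum((O-E)^2/E), E = total/4
total = 230, E = 230/4 = 57.5
(85 - 57.5)^2 / 57.5 = 756.25 / 57.5 = 605/46 ≈ 13.152174
(39 - 57.5)^2 / 57.5 = 342.25 / 57.5 = 1369/230 ≈ 5.952174
(28 - 57.5)^2 / 57.5 = 870.25 / 57.5 = 3481/230 ≈ 15.134783
(78 - 57.5)^2 / 57.5 = 420.25 / 57.5 = 1681/230 ≈ 7.308696
chi2 = 4778/115 ≈ 41.547826

41.5478


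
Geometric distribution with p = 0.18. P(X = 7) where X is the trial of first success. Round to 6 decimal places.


P = (1-p)^(k-1) * p
(1-p)^(k-1) = 0.82^6 ≈ 0.3040067
P = 0.3040067 * 0.18 ≈ 0.05472120

0.054721


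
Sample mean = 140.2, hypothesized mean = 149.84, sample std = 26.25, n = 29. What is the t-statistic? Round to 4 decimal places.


t = (xbar - mu0) / (s/sqrt(n))
xbar - mu0 = 140.2 - 149.84 = -9.64
sqrt(29) ≈ 5.38516481
s/sqrt(n) = 26.25 / 5.38516481 ≈ 4.87450263
t = -9.64 / 4.87450263 ≈ -1.977638

-1.9776


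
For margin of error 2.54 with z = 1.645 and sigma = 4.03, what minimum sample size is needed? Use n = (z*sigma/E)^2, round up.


z*sigma/E = 1.645 * 4.03 / 2.54 ≈ 2.609980
(z*sigma/E)^2 ≈ 6.811997
round up: n = 7

7


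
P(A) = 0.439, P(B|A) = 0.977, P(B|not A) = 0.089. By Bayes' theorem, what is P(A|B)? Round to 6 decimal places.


P(A|B) = P(B|A)*P(A) / P(B), P(B) = P(B|A)*P(A) + P(B|not A)*P(not A)
P(B|A)*P(A) = 0.977 * 0.439 = 0.428903
P(B|not A)*P(not A) = 0.089 * 0.561 = 0.049929
P(B) = 0.428903 + 0.049929 = 0.478832
P(A|B) = 0.428903 / 0.478832 ≈ 0.89572752

0.895728


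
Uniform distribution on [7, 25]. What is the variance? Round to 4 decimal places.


Var = (b-a)^2 / 12
(b-a)^2 = (25 - 7)^2 = 324
Var = 324/12 = 27

27.0000


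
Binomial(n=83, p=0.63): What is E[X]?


E[X] = n*p = 83 * 0.63 = 52.29

52.29


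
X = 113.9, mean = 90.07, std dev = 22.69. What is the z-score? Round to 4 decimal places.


z = (X - mu) / sigma
X - mu = 113.9 - 90.07 = 23.83
z = 23.83 / 22.69 = 2383/2269 ≈ 1.050242

1.0502


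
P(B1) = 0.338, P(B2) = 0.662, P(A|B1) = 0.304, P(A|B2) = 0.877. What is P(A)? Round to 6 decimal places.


P(A) = P(A|B1)*P(B1) + P(A|B2)*P(B2)
P(A|B1)*P(B1) = 0.304 * 0.338 = 0.102752
P(A|B2)*P(B2) = 0.877 * 0.662 = 0.580574
P(A) = 0.102752 + 0.580574 = 0.683326

0.683326


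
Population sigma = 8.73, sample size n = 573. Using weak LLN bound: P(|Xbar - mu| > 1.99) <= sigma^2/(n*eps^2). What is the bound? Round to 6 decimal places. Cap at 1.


bound = min(1, sigma^2/(n*eps^2))
sigma^2 = 8.73^2 = 76.2129
n*eps^2 = 573 * 1.99^2 = 573 * 3.9601 = 2269.1373
sigma^2/(n*eps^2) = 76.2129 / 2269.1373 ≈ 0.03358673

0.033587


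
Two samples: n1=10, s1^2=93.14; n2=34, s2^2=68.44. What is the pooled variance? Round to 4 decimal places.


sp^2 = ((n1-1)*s1^2 + (n2-1)*s2^2)/(n1+n2-2)
(n1-1)*s1^2 = 9 * 93.14 = 838.26
(n2-1)*s2^2 = 33 * 68.44 = 2258.52
numerator = 838.26 + 2258.52 = 3096.78
n1+n2-2 = 42
sp^2 = 3096.78 / 42 = 51613/700 ≈ 73.732857

73.7329


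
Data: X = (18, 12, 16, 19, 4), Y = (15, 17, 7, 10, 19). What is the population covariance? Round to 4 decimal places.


Cov = (1/n)*sum((xi-xbar)(yi-ybar))
n = 5, xbar = 69/5 = 13.8, ybar = 68/5 = 13.6
sum((xi-xbar)(yi-ybar)) = -86.4
Cov = -86.4 / 5 = -17.28

-17.2800


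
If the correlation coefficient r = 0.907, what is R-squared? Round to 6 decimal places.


R^2 = r^2 = (0.907)^2 = 0.822649

0.822649


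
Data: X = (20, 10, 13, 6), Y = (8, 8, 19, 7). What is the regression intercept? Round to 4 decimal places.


a = ybar - b*xbar, where b = sum((xi-xbar)(yi-ybar)) / sum((xi-xbar)^2)
n = 4, xbar = 49/4 = 12.25, ybar = 42/4 = 10.5
Sxy = sum((xi-xbar)(yi-ybar)) = 14.5
Sxx = sum((xi-xbar)^2) = 104.75
b = Sxy / Sxx = 58/419 ≈ 0.138425
a = 10.5 - 0.138425 * 12.25 = 3689/419 ≈ 8.804296

8.8043


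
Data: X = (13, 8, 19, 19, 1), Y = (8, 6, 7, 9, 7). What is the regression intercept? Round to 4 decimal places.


a = ybar - b*xbar, where b = sum((xi-xbar)(yi-ybar)) / sum((xi-xbar)^2)
n = 5, xbar = 60/5 = 12, ybar = 37/5 = 7.4
Sxy = sum((xi-xbar)(yi-ybar)) = 19
Sxx = sum((xi-xbar)^2) = 236
b = Sxy / Sxx = 19/236 ≈ 0.080508
a = 7.4 - 0.080508 * 12 = 1898/295 ≈ 6.433898

6.4339


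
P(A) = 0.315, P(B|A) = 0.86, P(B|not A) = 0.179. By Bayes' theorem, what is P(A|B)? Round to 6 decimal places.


P(A|B) = P(B|A)*P(A) / P(B), P(B) = P(B|A)*P(A) + P(B|not A)*P(not A)
P(B|A)*P(A) = 0.86 * 0.315 = 0.2709
P(B|not A)*P(not A) = 0.179 * 0.685 = 0.122615
P(B) = 0.2709 + 0.122615 = 0.393515
P(A|B) = 0.2709 / 0.393515 ≈ 0.68841086

0.688411


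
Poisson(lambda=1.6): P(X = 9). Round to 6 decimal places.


P = e^(-lam) * lam^k / k!
e^(-1.6) ≈ 0.2018965
lam^k = 1.6^9 ≈ 68.719477
k! = 9! = 362880
P = 0.2018965 * 68.719477 / 362880 ≈ 0.000038

0.000038


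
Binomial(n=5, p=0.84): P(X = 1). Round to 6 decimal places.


P = C(n,k) * p^k * (1-p)^(n-k)
C(5,1) = 5
p^k = 0.84^1 = 0.84
(1-p)^(n-k) = 0.16^4 = 0.00065536
P = 5 * 0.84 * 0.00065536 ≈ 0.002753

0.002753


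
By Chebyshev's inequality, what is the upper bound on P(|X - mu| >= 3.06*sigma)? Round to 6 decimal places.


P <= 1/k^2
k^2 = 3.06^2 = 9.3636
1/k^2 = 1 / 9.3636 ≈ 0.10679653

0.106797


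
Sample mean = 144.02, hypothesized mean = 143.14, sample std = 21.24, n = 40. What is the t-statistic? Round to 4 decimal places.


t = (xbar - mu0) / (s/sqrt(n))
xbar - mu0 = 144.02 - 143.14 = 0.88
sqrt(40) ≈ 6.32455532
s/sqrt(n) = 21.24 / 6.32455532 ≈ 3.35833888
t = 0.88 / 3.35833888 ≈ 0.262034

0.2620


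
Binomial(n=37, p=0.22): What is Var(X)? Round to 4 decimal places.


Var = n*p*(1-p) = 37 * 0.22 * 0.78 = 6.3492

6.3492


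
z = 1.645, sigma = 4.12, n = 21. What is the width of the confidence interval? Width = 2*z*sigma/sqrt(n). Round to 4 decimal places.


width = 2*z*sigma/sqrt(n)
2*z*sigma = 2 * 1.645 * 4.12 = 13.5548
sqrt(21) ≈ 4.582576
width = 13.5548 / 4.582576 ≈ 2.957900

2.9579


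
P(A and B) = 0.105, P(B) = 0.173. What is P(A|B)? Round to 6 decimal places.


P(A|B) = P(A and B) / P(B) = 0.105 / 0.173 = 105/173 ≈ 0.60693642

0.606936


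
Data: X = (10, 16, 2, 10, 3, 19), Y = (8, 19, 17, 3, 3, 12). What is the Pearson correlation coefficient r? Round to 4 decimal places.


r = sum((xi-xbar)(yi-ybar)) / sqrt(sum((xi-xbar)^2) * sum((yi-ybar)^2))
n = 6, xbar = 60/6 = 10, ybar = 62/6 = 31/3 ≈ 10.333333
Sxy = sum((xi-xbar)(yi-ybar)) = 65
Sxx = sum((xi-xbar)^2) = 230
Syy = sum((yi-ybar)^2) = 706/3 ≈ 235.333333
sqrt(Sxx*Syy) ≈ 232.651384
r = Sxy / sqrt(Sxx*Syy) = 65 / 232.651384 ≈ 0.279388

0.2794


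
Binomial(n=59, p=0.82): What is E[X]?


E[X] = n*p = 59 * 0.82 = 48.38

48.38


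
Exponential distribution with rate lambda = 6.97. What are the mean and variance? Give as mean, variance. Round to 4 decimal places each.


mean = 1/lam, var = 1/lam^2
mean = 1 / 6.97 = 100/697 ≈ 0.143472
lam^2 = 6.97^2 = 48.5809
var = 1 / 48.5809 ≈ 0.020584

0.1435, 0.0206


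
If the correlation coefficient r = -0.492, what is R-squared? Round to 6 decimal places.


R^2 = r^2 = (-0.492)^2 = 0.242064

0.242064


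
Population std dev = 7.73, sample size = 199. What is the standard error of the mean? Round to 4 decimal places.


SE = sigma / sqrt(n)
sqrt(199) ≈ 14.106736
SE = 7.73 / 14.106736 ≈ 0.547965

0.5480


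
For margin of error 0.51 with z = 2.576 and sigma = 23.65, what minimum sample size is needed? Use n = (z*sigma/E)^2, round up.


z*sigma/E = 2.576 * 23.65 / 0.51 = 152306/1275 ≈ 119.455686
(z*sigma/E)^2 ≈ 14269.660983
round up: n = 14270

14270


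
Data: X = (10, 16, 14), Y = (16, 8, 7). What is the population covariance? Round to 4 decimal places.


Cov = (1/n)*sum((xi-xbar)(yi-ybar))
n = 3, xbar = 40/3 ≈ 13.333333, ybar = 31/3 ≈ 10.333333
sum((xi-xbar)(yi-ybar)) = -82/3 ≈ -27.333333
Cov = -27.333333 / 3 = -82/9 ≈ -9.111111

-9.1111


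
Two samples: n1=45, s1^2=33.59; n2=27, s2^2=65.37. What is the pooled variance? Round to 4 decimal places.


sp^2 = ((n1-1)*s1^2 + (n2-1)*s2^2)/(n1+n2-2)
(n1-1)*s1^2 = 44 * 33.59 = 1477.96
(n2-1)*s2^2 = 26 * 65.37 = 1699.62
numerator = 1477.96 + 1699.62 = 3177.58
n1+n2-2 = 70
sp^2 = 3177.58 / 70 = 45.394

45.3940


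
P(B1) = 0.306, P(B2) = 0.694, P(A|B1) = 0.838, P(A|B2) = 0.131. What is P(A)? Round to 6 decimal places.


P(A) = P(A|B1)*P(B1) + P(A|B2)*P(B2)
P(A|B1)*P(B1) = 0.838 * 0.306 = 0.256428
P(A|B2)*P(B2) = 0.131 * 0.694 = 0.090914
P(A) = 0.256428 + 0.090914 = 0.347342

0.347342


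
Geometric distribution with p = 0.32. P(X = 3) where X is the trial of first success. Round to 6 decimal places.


P = (1-p)^(k-1) * p
(1-p)^(k-1) = 0.68^2 = 0.4624
P = 0.4624 * 0.32 = 0.147968

0.147968


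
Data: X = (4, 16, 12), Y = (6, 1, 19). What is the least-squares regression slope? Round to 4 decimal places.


b = sum((xi-xbar)(yi-ybar)) / sum((xi-xbar)^2)
n = 3, xbar = 32/3 ≈ 10.666667, ybar = 26/3 ≈ 8.666667
Sxy = sum((xi-xbar)(yi-ybar)) = -28/3 ≈ -9.333333
Sxx = sum((xi-xbar)^2) = 224/3 ≈ 74.666667
b = Sxy / Sxx = -0.125

-0.1250


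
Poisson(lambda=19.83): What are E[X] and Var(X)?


E[X] = Var(X) = lambda = 19.83

19.83, 19.83


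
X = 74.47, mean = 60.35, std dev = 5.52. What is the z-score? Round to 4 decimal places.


z = (X - mu) / sigma
X - mu = 74.47 - 60.35 = 14.12
z = 14.12 / 5.52 = 353/138 ≈ 2.557971

2.5580


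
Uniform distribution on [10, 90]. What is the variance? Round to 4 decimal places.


Var = (b-a)^2 / 12
(b-a)^2 = (90 - 10)^2 = 6400
Var = 6400/12 ≈ 533.333333

533.3333


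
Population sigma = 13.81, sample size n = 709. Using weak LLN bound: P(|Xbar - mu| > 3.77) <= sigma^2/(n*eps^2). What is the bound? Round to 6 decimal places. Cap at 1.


bound = min(1, sigma^2/(n*eps^2))
sigma^2 = 13.81^2 = 190.7161
n*eps^2 = 709 * 3.77^2 = 709 * 14.2129 = 10076.9461
sigma^2/(n*eps^2) = 190.7161 / 10076.9461 ≈ 0.01892598

0.018926


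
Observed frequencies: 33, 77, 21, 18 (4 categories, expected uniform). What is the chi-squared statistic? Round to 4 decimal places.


chi2 = sum((O-E)^2/E), E = total/4
total = 149, E = 149/4 = 37.25
(33 - 37.25)^2 / 37.25 = 18.0625 / 37.25 = 289/596 ≈ 0.484899
(77 - 37.25)^2 / 37.25 = 1580.0625 / 37.25 = 25281/596 ≈ 42.417785
(21 - 37.25)^2 / 37.25 = 264.0625 / 37.25 = 4225/596 ≈ 7.088926
(18 - 37.25)^2 / 37.25 = 370.5625 / 37.25 = 5929/596 ≈ 9.947987
chi2 = 8931/149 ≈ 59.939597

59.9396


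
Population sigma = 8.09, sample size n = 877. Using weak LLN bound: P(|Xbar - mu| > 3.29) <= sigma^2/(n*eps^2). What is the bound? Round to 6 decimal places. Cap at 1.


bound = min(1, sigma^2/(n*eps^2))
sigma^2 = 8.09^2 = 65.4481
n*eps^2 = 877 * 3.29^2 = 877 * 10.8241 = 9492.7357
sigma^2/(n*eps^2) = 65.4481 / 9492.7357 ≈ 0.00689455

0.006895


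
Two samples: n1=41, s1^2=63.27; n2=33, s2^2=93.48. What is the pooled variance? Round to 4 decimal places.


sp^2 = ((n1-1)*s1^2 + (n2-1)*s2^2)/(n1+n2-2)
(n1-1)*s1^2 = 40 * 63.27 = 2530.8
(n2-1)*s2^2 = 32 * 93.48 = 2991.36
numerator = 2530.8 + 2991.36 = 5522.16
n1+n2-2 = 72
sp^2 = 5522.16 / 72 = 23009/300 ≈ 76.696667

76.6967


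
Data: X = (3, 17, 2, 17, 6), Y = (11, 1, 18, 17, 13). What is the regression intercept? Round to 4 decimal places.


a = ybar - b*xbar, where b = sum((xi-xbar)(yi-ybar)) / sum((xi-xbar)^2)
n = 5, xbar = 45/5 = 9, ybar = 60/5 = 12
Sxy = sum((xi-xbar)(yi-ybar)) = -87
Sxx = sum((xi-xbar)^2) = 222
b = Sxy / Sxx = -29/74 ≈ -0.391892
a = 12 - (-0.391892) * 9 = 1149/74 ≈ 15.527027

15.5270


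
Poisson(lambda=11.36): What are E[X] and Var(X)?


E[X] = Var(X) = lambda = 11.36

11.36, 11.36


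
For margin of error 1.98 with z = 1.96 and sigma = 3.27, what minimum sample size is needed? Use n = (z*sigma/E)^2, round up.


z*sigma/E = 1.96 * 3.27 / 1.98 = 5341/1650 ≈ 3.236970
(z*sigma/E)^2 ≈ 10.477973
round up: n = 11

11


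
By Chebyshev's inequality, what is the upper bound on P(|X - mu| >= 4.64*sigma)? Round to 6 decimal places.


P <= 1/k^2
k^2 = 4.64^2 = 21.5296
1/k^2 = 1 / 21.5296 ≈ 0.04644768

0.046448


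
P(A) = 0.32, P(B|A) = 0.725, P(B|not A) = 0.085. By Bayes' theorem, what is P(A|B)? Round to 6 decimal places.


P(A|B) = P(B|A)*P(A) / P(B), P(B) = P(B|A)*P(A) + P(B|not A)*P(not A)
P(B|A)*P(A) = 0.725 * 0.32 = 0.232
P(B|not A)*P(not A) = 0.085 * 0.68 = 0.0578
P(B) = 0.232 + 0.0578 = 0.2898
P(A|B) = 0.232 / 0.2898 = 1160/1449 ≈ 0.80055210

0.800552


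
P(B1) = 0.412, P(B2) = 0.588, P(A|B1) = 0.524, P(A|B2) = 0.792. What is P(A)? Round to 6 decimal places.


P(A) = P(A|B1)*P(B1) + P(A|B2)*P(B2)
P(A|B1)*P(B1) = 0.524 * 0.412 = 0.215888
P(A|B2)*P(B2) = 0.792 * 0.588 = 0.465696
P(A) = 0.215888 + 0.465696 = 0.681584

0.681584


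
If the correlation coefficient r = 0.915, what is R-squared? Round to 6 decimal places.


R^2 = r^2 = (0.915)^2 = 0.837225

0.837225


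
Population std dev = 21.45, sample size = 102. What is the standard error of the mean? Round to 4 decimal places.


SE = sigma / sqrt(n)
sqrt(102) ≈ 10.099505
SE = 21.45 / 10.099505 ≈ 2.123866

2.1239


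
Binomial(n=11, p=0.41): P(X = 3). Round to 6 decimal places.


P = C(n,k) * p^k * (1-p)^(n-k)
C(11,3) = 165
p^k = 0.41^3 = 0.068921
(1-p)^(n-k) = 0.59^8 ≈ 0.01468304
P = 165 * 0.068921 * 0.01468304 ≈ 0.166975

0.166975


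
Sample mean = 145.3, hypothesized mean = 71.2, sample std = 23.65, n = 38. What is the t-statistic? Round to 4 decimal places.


t = (xbar - mu0) / (s/sqrt(n))
xbar - mu0 = 145.3 - 71.2 = 74.1
sqrt(38) ≈ 6.16441400
s/sqrt(n) = 23.65 / 6.16441400 ≈ 3.83653661
t = 74.1 / 3.83653661 ≈ 19.314295

19.3143


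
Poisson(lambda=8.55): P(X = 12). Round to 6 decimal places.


P = e^(-lam) * lam^k / k!
e^(-8.55) ≈ 0.0001935451
lam^k = 8.55^12 ≈ 152613649091.391084
k! = 12! = 479001600
P = 0.0001935451 * 152613649091.391084 / 479001600 ≈ 0.061665

0.061665


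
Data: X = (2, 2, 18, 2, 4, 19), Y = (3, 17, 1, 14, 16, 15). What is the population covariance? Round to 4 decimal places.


Cov = (1/n)*sum((xi-xbar)(yi-ybar))
n = 6, xbar = 47/6 ≈ 7.833333, ybar = 66/6 = 11
sum((xi-xbar)(yi-ybar)) = -82
Cov = -82 / 6 = -41/3 ≈ -13.666667

-13.6667


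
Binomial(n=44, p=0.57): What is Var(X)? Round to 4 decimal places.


Var = n*p*(1-p) = 44 * 0.57 * 0.43 = 10.7844

10.7844


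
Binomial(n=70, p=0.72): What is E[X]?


E[X] = n*p = 70 * 0.72 = 50.4

50.4


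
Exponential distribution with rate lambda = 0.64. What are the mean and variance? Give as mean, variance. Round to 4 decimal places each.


mean = 1/lam, var = 1/lam^2
mean = 1 / 0.64 = 1.5625
lam^2 = 0.64^2 = 0.4096
var = 1 / 0.4096 = 625/256 ≈ 2.441406

1.5625, 2.4414


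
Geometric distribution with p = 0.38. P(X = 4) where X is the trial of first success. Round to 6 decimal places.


P = (1-p)^(k-1) * p
(1-p)^(k-1) = 0.62^3 = 0.238328
P = 0.238328 * 0.38 = 0.09056464

0.090565


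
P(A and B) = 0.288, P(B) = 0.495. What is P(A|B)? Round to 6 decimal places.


P(A|B) = P(A and B) / P(B) = 0.288 / 0.495 = 32/55 ≈ 0.58181818

0.581818


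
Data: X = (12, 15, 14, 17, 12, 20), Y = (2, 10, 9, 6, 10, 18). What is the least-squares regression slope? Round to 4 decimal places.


b = sum((xi-xbar)(yi-ybar)) / sum((xi-xbar)^2)
n = 6, xbar = 90/6 = 15, ybar = 55/6 ≈ 9.166667
Sxy = sum((xi-xbar)(yi-ybar)) = 57
Sxx = sum((xi-xbar)^2) = 48
b = Sxy / Sxx = 1.1875

1.1875


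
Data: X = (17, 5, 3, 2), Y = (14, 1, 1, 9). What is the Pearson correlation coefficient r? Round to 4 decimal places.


r = sum((xi-xbar)(yi-ybar)) / sqrt(sum((xi-xbar)^2) * sum((yi-ybar)^2))
n = 4, xbar = 27/4 = 6.75, ybar = 25/4 = 6.25
Sxy = sum((xi-xbar)(yi-ybar)) = 95.25
Sxx = sum((xi-xbar)^2) = 144.75
Syy = sum((yi-ybar)^2) = 122.75
sqrt(Sxx*Syy) ≈ 133.296896
r = Sxy / sqrt(Sxx*Syy) = 95.25 / 133.296896 ≈ 0.714570

0.7146


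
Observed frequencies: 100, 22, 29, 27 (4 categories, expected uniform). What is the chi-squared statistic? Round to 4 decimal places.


chi2 = sum((O-E)^2/E), E = total/4
total = 178, E = 178/4 = 44.5
(100 - 44.5)^2 / 44.5 = 3080.25 / 44.5 = 12321/178 ≈ 69.219101
(22 - 44.5)^2 / 44.5 = 506.25 / 44.5 = 2025/178 ≈ 11.376404
(29 - 44.5)^2 / 44.5 = 240.25 / 44.5 = 961/178 ≈ 5.398876
(27 - 44.5)^2 / 44.5 = 306.25 / 44.5 = 1225/178 ≈ 6.882022
chi2 = 8266/89 ≈ 92.876404

92.8764


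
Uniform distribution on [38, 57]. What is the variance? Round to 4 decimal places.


Var = (b-a)^2 / 12
(b-a)^2 = (57 - 38)^2 = 361
Var = 361/12 ≈ 30.083333

30.0833


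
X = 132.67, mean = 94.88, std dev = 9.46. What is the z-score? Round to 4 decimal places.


z = (X - mu) / sigma
X - mu = 132.67 - 94.88 = 37.79
z = 37.79 / 9.46 = 3779/946 ≈ 3.994715

3.9947


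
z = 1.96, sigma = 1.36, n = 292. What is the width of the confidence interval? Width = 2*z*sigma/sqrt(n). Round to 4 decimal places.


width = 2*z*sigma/sqrt(n)
2*z*sigma = 2 * 1.96 * 1.36 = 5.3312
sqrt(292) ≈ 17.088007
width = 5.3312 / 17.088007 ≈ 0.311985

0.3120


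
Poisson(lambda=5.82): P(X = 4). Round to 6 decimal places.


P = e^(-lam) * lam^k / k!
e^(-5.82) ≈ 0.002967605
lam^k = 5.82^4 ≈ 1147.339482
k! = 4! = 24
P = 0.002967605 * 1147.339482 / 24 ≈ 0.141869

0.141869


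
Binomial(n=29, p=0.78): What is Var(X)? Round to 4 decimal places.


Var = n*p*(1-p) = 29 * 0.78 * 0.22 = 4.9764

4.9764


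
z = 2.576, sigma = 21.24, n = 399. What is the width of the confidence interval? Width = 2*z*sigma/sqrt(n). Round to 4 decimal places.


width = 2*z*sigma/sqrt(n)
2*z*sigma = 2 * 2.576 * 21.24 = 109.42848
sqrt(399) ≈ 19.974984
width = 109.42848 / 19.974984 ≈ 5.478276

5.4783


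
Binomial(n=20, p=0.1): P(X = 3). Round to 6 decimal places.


P = C(n,k) * p^k * (1-p)^(n-k)
C(20,3) = 1140
p^k = 0.1^3 = 0.001
(1-p)^(n-k) = 0.9^17 ≈ 0.1667718
P = 1140 * 0.001 * 0.1667718 ≈ 0.190120

0.190120


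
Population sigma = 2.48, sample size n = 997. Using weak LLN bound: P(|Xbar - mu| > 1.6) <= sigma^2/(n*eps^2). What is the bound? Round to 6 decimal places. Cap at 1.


bound = min(1, sigma^2/(n*eps^2))
sigma^2 = 2.48^2 = 6.1504
n*eps^2 = 997 * 1.6^2 = 997 * 2.56 = 2552.32
sigma^2/(n*eps^2) = 6.1504 / 2552.32 ≈ 0.00240973

0.002410


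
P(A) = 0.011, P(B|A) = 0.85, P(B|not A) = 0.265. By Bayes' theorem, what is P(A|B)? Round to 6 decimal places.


P(A|B) = P(B|A)*P(A) / P(B), P(B) = P(B|A)*P(A) + P(B|not A)*P(not A)
P(B|A)*P(A) = 0.85 * 0.011 = 0.00935
P(B|not A)*P(not A) = 0.265 * 0.989 = 0.262085
P(B) = 0.00935 + 0.262085 = 0.271435
P(A|B) = 0.00935 / 0.271435 ≈ 0.03444655

0.034447


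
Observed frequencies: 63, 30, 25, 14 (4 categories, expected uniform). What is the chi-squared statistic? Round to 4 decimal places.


chi2 = sum((O-E)^2/E), E = total/4
total = 132, E = 132/4 = 33
(63 - 33)^2 / 33 = 900 / 33 = 300/11 ≈ 27.272727
(30 - 33)^2 / 33 = 9 / 33 = 3/11 ≈ 0.272727
(25 - 33)^2 / 33 = 64 / 33 = 64/33 ≈ 1.939394
(14 - 33)^2 / 33 = 361 / 33 = 361/33 ≈ 10.939394
chi2 = 1334/33 ≈ 40.424242

40.4242


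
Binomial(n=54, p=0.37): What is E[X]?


E[X] = n*p = 54 * 0.37 = 19.98

19.98


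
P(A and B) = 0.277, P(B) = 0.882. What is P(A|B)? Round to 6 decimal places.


P(A|B) = P(A and B) / P(B) = 0.277 / 0.882 = 277/882 ≈ 0.31405896

0.314059


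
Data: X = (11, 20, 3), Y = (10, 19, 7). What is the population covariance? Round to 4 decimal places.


Cov = (1/n)*sum((xi-xbar)(yi-ybar))
n = 3, xbar = 34/3 ≈ 11.333333, ybar = 36/3 = 12
sum((xi-xbar)(yi-ybar)) = 103
Cov = 103 / 3 = 103/3 ≈ 34.333333

34.3333


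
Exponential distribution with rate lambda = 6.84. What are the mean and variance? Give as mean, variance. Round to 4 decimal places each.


mean = 1/lam, var = 1/lam^2
mean = 1 / 6.84 = 25/171 ≈ 0.146199
lam^2 = 6.84^2 = 46.7856
var = 1 / 46.7856 ≈ 0.021374

0.1462, 0.0214


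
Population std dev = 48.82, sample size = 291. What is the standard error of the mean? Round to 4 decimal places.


SE = sigma / sqrt(n)
sqrt(291) ≈ 17.058722
SE = 48.82 / 17.058722 ≈ 2.861879

2.8619


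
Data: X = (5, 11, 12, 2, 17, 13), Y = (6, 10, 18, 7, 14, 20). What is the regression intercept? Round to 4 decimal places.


a = ybar - b*xbar, where b = sum((xi-xbar)(yi-ybar)) / sum((xi-xbar)^2)
n = 6, xbar = 60/6 = 10, ybar = 75/6 = 12.5
Sxy = sum((xi-xbar)(yi-ybar)) = 118
Sxx = sum((xi-xbar)^2) = 152
b = Sxy / Sxx = 59/76 ≈ 0.776316
a = 12.5 - 0.776316 * 10 = 90/19 ≈ 4.736842

4.7368


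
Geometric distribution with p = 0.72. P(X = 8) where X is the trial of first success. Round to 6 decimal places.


P = (1-p)^(k-1) * p
(1-p)^(k-1) = 0.28^7 ≈ 0.0001349293
P = 0.0001349293 * 0.72 ≈ 0.00009714909

0.000097


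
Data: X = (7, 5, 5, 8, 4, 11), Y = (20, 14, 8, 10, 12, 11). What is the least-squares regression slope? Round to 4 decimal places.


b = sum((xi-xbar)(yi-ybar)) / sum((xi-xbar)^2)
n = 6, xbar = 40/6 = 20/3 ≈ 6.666667, ybar = 75/6 = 12.5
Sxy = sum((xi-xbar)(yi-ybar)) = -1
Sxx = sum((xi-xbar)^2) = 100/3 ≈ 33.333333
b = Sxy / Sxx = -0.03

-0.0300


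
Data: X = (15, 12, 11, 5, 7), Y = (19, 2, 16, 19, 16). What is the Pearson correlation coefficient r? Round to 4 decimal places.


r = sum((xi-xbar)(yi-ybar)) / sqrt(sum((xi-xbar)^2) * sum((yi-ybar)^2))
n = 5, xbar = 50/5 = 10, ybar = 72/5 = 14.4
Sxy = sum((xi-xbar)(yi-ybar)) = -28
Sxx = sum((xi-xbar)^2) = 64
Syy = sum((yi-ybar)^2) = 201.2
sqrt(Sxx*Syy) ≈ 113.475989
r = Sxy / sqrt(Sxx*Syy) = -28 / 113.475989 ≈ -0.246748

-0.2467


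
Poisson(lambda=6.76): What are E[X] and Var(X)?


E[X] = Var(X) = lambda = 6.76

6.76, 6.76


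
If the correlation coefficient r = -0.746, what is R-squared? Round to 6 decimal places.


R^2 = r^2 = (-0.746)^2 = 0.556516

0.556516


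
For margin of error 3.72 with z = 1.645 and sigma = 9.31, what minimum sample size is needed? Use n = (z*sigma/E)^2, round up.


z*sigma/E = 1.645 * 9.31 / 3.72 ≈ 4.116922
(z*sigma/E)^2 ≈ 16.949047
round up: n = 17

17


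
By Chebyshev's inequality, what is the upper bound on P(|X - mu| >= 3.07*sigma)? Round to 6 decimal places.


P <= 1/k^2
k^2 = 3.07^2 = 9.4249
1/k^2 = 1 / 9.4249 ≈ 0.10610192

0.106102


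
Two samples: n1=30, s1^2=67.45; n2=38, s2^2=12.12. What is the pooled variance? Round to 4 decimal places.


sp^2 = ((n1-1)*s1^2 + (n2-1)*s2^2)/(n1+n2-2)
(n1-1)*s1^2 = 29 * 67.45 = 1956.05
(n2-1)*s2^2 = 37 * 12.12 = 448.44
numerator = 1956.05 + 448.44 = 2404.49
n1+n2-2 = 66
sp^2 = 2404.49 / 66 = 21859/600 ≈ 36.431667

36.4317


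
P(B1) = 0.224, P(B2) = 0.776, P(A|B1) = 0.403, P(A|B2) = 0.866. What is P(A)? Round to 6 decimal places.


P(A) = P(A|B1)*P(B1) + P(A|B2)*P(B2)
P(A|B1)*P(B1) = 0.403 * 0.224 = 0.090272
P(A|B2)*P(B2) = 0.866 * 0.776 = 0.672016
P(A) = 0.090272 + 0.672016 = 0.762288

0.762288


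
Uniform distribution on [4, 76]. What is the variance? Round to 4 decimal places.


Var = (b-a)^2 / 12
(b-a)^2 = (76 - 4)^2 = 5184
Var = 5184/12 = 432

432.0000


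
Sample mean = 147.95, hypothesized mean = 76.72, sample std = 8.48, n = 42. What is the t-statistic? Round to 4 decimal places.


t = (xbar - mu0) / (s/sqrt(n))
xbar - mu0 = 147.95 - 76.72 = 71.23
sqrt(42) ≈ 6.48074070
s/sqrt(n) = 8.48 / 6.48074070 ≈ 1.30849241
t = 71.23 / 1.30849241 ≈ 54.436693

54.4367


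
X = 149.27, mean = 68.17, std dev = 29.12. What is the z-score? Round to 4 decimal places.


z = (X - mu) / sigma
X - mu = 149.27 - 68.17 = 81.1
z = 81.1 / 29.12 = 4055/1456 ≈ 2.785027

2.7850


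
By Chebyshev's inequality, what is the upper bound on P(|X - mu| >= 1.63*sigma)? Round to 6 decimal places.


P <= 1/k^2
k^2 = 1.63^2 = 2.6569
1/k^2 = 1 / 2.6569 ≈ 0.37637849

0.376378


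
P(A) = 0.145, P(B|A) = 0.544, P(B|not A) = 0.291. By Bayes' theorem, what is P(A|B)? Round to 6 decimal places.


P(A|B) = P(B|A)*P(A) / P(B), P(B) = P(B|A)*P(A) + P(B|not A)*P(not A)
P(B|A)*P(A) = 0.544 * 0.145 = 0.07888
P(B|not A)*P(not A) = 0.291 * 0.855 = 0.248805
P(B) = 0.07888 + 0.248805 = 0.327685
P(A|B) = 0.07888 / 0.327685 ≈ 0.24071898

0.240719


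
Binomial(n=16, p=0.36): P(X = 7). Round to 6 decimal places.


P = C(n,k) * p^k * (1-p)^(n-k)
C(16,7) = 11440
p^k = 0.36^7 ≈ 0.0007836416
(1-p)^(n-k) = 0.64^9 ≈ 0.01801440
P = 11440 * 0.0007836416 * 0.01801440 ≈ 0.161497

0.161497


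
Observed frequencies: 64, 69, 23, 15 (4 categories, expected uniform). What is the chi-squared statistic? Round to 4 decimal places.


chi2 = sum((O-E)^2/E), E = total/4
total = 171, E = 171/4 = 42.75
(64 - 42.75)^2 / 42.75 = 451.5625 / 42.75 = 7225/684 ≈ 10.562865
(69 - 42.75)^2 / 42.75 = 689.0625 / 42.75 = 1225/76 ≈ 16.118421
(23 - 42.75)^2 / 42.75 = 390.0625 / 42.75 = 6241/684 ≈ 9.124269
(15 - 42.75)^2 / 42.75 = 770.0625 / 42.75 = 1369/76 ≈ 18.013158
chi2 = 9203/171 ≈ 53.818713

53.8187


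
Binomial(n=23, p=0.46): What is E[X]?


E[X] = n*p = 23 * 0.46 = 10.58

10.58


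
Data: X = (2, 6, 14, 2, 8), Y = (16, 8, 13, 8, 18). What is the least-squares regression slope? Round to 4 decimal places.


b = sum((xi-xbar)(yi-ybar)) / sum((xi-xbar)^2)
n = 5, xbar = 32/5 = 6.4, ybar = 63/5 = 12.6
Sxy = sum((xi-xbar)(yi-ybar)) = 18.8
Sxx = sum((xi-xbar)^2) = 99.2
b = Sxy / Sxx = 47/248 ≈ 0.189516

0.1895


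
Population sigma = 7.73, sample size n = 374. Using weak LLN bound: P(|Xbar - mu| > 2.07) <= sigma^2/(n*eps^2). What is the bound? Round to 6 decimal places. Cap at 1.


bound = min(1, sigma^2/(n*eps^2))
sigma^2 = 7.73^2 = 59.7529
n*eps^2 = 374 * 2.07^2 = 374 * 4.2849 = 1602.5526
sigma^2/(n*eps^2) = 59.7529 / 1602.5526 ≈ 0.03728608

0.037286


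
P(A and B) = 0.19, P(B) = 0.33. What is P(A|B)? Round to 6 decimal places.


P(A|B) = P(A and B) / P(B) = 0.19 / 0.33 = 19/33 ≈ 0.57575758

0.575758


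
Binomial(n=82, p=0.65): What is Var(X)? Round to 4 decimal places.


Var = n*p*(1-p) = 82 * 0.65 * 0.35 = 18.655

18.6550


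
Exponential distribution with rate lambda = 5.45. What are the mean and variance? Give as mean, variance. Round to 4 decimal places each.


mean = 1/lam, var = 1/lam^2
mean = 1 / 5.45 = 20/109 ≈ 0.183486
lam^2 = 5.45^2 = 29.7025
var = 1 / 29.7025 ≈ 0.033667

0.1835, 0.0337


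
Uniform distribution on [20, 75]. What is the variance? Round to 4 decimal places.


Var = (b-a)^2 / 12
(b-a)^2 = (75 - 20)^2 = 3025
Var = 3025/12 ≈ 252.083333

252.0833


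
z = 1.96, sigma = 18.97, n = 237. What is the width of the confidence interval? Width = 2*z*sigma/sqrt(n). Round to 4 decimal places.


width = 2*z*sigma/sqrt(n)
2*z*sigma = 2 * 1.96 * 18.97 = 74.3624
sqrt(237) ≈ 15.394804
width = 74.3624 / 15.394804 ≈ 4.830357

4.8304


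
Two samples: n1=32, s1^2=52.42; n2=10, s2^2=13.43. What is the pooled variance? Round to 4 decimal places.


sp^2 = ((n1-1)*s1^2 + (n2-1)*s2^2)/(n1+n2-2)
(n1-1)*s1^2 = 31 * 52.42 = 1625.02
(n2-1)*s2^2 = 9 * 13.43 = 120.87
numerator = 1625.02 + 120.87 = 1745.89
n1+n2-2 = 40
sp^2 = 1745.89 / 40 = 43.64725

43.6473


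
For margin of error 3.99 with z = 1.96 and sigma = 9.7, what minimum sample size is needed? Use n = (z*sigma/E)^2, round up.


z*sigma/E = 1.96 * 9.7 / 3.99 = 1358/285 ≈ 4.764912
(z*sigma/E)^2 ≈ 22.704389
round up: n = 23

23


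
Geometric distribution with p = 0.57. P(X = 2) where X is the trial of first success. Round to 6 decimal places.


P = (1-p)^(k-1) * p
(1-p)^(k-1) = 0.43^1 = 0.43
P = 0.43 * 0.57 = 0.2451

0.245100


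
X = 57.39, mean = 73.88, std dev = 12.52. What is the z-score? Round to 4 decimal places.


z = (X - mu) / sigma
X - mu = 57.39 - 73.88 = -16.49
z = -16.49 / 12.52 = -1649/1252 ≈ -1.317093

-1.3171


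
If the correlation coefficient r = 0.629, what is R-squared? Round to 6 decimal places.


R^2 = r^2 = (0.629)^2 = 0.395641

0.395641


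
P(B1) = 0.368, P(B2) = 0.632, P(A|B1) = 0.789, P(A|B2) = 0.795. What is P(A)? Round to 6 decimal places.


P(A) = P(A|B1)*P(B1) + P(A|B2)*P(B2)
P(A|B1)*P(B1) = 0.789 * 0.368 = 0.290352
P(A|B2)*P(B2) = 0.795 * 0.632 = 0.50244
P(A) = 0.290352 + 0.50244 = 0.792792

0.792792


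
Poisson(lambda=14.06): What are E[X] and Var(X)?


E[X] = Var(X) = lambda = 14.06

14.06, 14.06


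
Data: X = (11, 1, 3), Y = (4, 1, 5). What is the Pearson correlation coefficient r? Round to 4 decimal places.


r = sum((xi-xbar)(yi-ybar)) / sqrt(sum((xi-xbar)^2) * sum((yi-ybar)^2))
n = 3, xbar = 15/3 = 5, ybar = 10/3 ≈ 3.333333
Sxy = sum((xi-xbar)(yi-ybar)) = 10
Sxx = sum((xi-xbar)^2) = 56
Syy = sum((yi-ybar)^2) = 26/3 ≈ 8.666667
sqrt(Sxx*Syy) ≈ 22.030282
r = Sxy / sqrt(Sxx*Syy) = 10 / 22.030282 ≈ 0.453921

0.4539


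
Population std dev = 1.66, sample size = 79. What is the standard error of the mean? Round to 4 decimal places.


SE = sigma / sqrt(n)
sqrt(79) ≈ 8.888194
SE = 1.66 / 8.888194 ≈ 0.186765

0.1868


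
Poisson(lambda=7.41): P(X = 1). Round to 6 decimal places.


P = e^(-lam) * lam^k / k!
e^(-7.41) ≈ 0.0006051707
lam^k = 7.41^1 = 7.41
k! = 1! = 1
P = 0.0006051707 * 7.41 / 1 ≈ 0.004484

0.004484


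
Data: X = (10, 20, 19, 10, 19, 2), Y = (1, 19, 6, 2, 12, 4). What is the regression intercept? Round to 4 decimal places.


a = ybar - b*xbar, where b = sum((xi-xbar)(yi-ybar)) / sum((xi-xbar)^2)
n = 6, xbar = 80/6 = 40/3 ≈ 13.333333, ybar = 44/6 = 22/3 ≈ 7.333333
Sxy = sum((xi-xbar)(yi-ybar)) = 520/3 ≈ 173.333333
Sxx = sum((xi-xbar)^2) = 778/3 ≈ 259.333333
b = Sxy / Sxx = 260/389 ≈ 0.668380
a = 7.333333 - 0.668380 * 13.333333 = -614/389 ≈ -1.578406

-1.5784


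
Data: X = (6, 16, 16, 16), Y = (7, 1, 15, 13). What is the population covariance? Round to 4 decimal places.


Cov = (1/n)*sum((xi-xbar)(yi-ybar))
n = 4, xbar = 54/4 = 13.5, ybar = 36/4 = 9
sum((xi-xbar)(yi-ybar)) = 20
Cov = 20 / 4 = 5

5.0000


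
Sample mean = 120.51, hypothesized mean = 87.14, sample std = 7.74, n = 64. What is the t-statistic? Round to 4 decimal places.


t = (xbar - mu0) / (s/sqrt(n))
xbar - mu0 = 120.51 - 87.14 = 33.37
sqrt(64) = 8
s/sqrt(n) = 7.74 / 8 = 0.9675
t = 33.37 / 0.9675 = 13348/387 ≈ 34.490956

34.4910


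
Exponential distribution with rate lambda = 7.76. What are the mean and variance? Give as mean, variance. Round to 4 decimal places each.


mean = 1/lam, var = 1/lam^2
mean = 1 / 7.76 = 25/194 ≈ 0.128866
lam^2 = 7.76^2 = 60.2176
var = 1 / 60.2176 ≈ 0.016606

0.1289, 0.0166


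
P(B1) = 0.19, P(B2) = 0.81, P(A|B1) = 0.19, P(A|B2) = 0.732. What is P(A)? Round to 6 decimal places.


P(A) = P(A|B1)*P(B1) + P(A|B2)*P(B2)
P(A|B1)*P(B1) = 0.19 * 0.19 = 0.0361
P(A|B2)*P(B2) = 0.732 * 0.81 = 0.59292
P(A) = 0.0361 + 0.59292 = 0.62902

0.629020


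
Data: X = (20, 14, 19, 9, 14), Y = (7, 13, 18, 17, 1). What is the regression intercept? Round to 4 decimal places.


a = ybar - b*xbar, where b = sum((xi-xbar)(yi-ybar)) / sum((xi-xbar)^2)
n = 5, xbar = 76/5 = 15.2, ybar = 56/5 = 11.2
Sxy = sum((xi-xbar)(yi-ybar)) = -20.2
Sxx = sum((xi-xbar)^2) = 78.8
b = Sxy / Sxx = -101/394 ≈ -0.256345
a = 11.2 - (-0.256345) * 15.2 = 2974/197 ≈ 15.096447

15.0964


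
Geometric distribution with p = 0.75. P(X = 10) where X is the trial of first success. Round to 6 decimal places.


P = (1-p)^(k-1) * p
(1-p)^(k-1) = 0.25^9 ≈ 0.000003814697
P = 0.000003814697 * 0.75 ≈ 0.000002861023

0.000003


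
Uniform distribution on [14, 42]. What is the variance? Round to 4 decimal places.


Var = (b-a)^2 / 12
(b-a)^2 = (42 - 14)^2 = 784
Var = 784/12 ≈ 65.333333

65.3333


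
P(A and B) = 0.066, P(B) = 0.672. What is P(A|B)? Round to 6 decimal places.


P(A|B) = P(A and B) / P(B) = 0.066 / 0.672 = 11/112 ≈ 0.09821429

0.098214


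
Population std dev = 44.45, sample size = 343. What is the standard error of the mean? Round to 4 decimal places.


SE = sigma / sqrt(n)
sqrt(343) ≈ 18.520259
SE = 44.45 / 18.520259 ≈ 2.400074

2.4001


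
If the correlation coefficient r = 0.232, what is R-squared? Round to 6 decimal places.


R^2 = r^2 = (0.232)^2 = 0.053824

0.053824


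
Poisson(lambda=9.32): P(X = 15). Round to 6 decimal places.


P = e^(-lam) * lam^k / k!
e^(-9.32) ≈ 0.00008961391
lam^k = 9.32^15 ≈ 347727217463567.016172
k! = 15! = 1307674368000
P = 0.00008961391 * 347727217463567.016172 / 1307674368000 ≈ 0.023829

0.023829


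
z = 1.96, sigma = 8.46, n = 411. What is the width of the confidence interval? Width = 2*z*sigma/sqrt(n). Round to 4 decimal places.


width = 2*z*sigma/sqrt(n)
2*z*sigma = 2 * 1.96 * 8.46 = 33.1632
sqrt(411) ≈ 20.273135
width = 33.1632 / 20.273135 ≈ 1.635820

1.6358


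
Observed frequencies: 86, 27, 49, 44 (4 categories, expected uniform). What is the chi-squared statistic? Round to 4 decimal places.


chi2 = sum((O-E)^2/E), E = total/4
total = 206, E = 206/4 = 51.5
(86 - 51.5)^2 / 51.5 = 1190.25 / 51.5 = 4761/206 ≈ 23.111650
(27 - 51.5)^2 / 51.5 = 600.25 / 51.5 = 2401/206 ≈ 11.655340
(49 - 51.5)^2 / 51.5 = 6.25 / 51.5 = 25/206 ≈ 0.121359
(44 - 51.5)^2 / 51.5 = 56.25 / 51.5 = 225/206 ≈ 1.092233
chi2 = 3706/103 ≈ 35.980583

35.9806


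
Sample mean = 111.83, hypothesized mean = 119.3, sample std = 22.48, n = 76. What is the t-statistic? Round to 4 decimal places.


t = (xbar - mu0) / (s/sqrt(n))
xbar - mu0 = 111.83 - 119.3 = -7.47
sqrt(76) ≈ 8.71779789
s/sqrt(n) = 22.48 / 8.71779789 ≈ 2.57863285
t = -7.47 / 2.57863285 ≈ -2.896884

-2.8969


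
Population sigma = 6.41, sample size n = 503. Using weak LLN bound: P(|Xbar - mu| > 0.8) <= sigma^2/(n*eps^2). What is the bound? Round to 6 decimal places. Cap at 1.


bound = min(1, sigma^2/(n*eps^2))
sigma^2 = 6.41^2 = 41.0881
n*eps^2 = 503 * 0.8^2 = 503 * 0.64 = 321.92
sigma^2/(n*eps^2) = 41.0881 / 321.92 ≈ 0.12763451

0.127635


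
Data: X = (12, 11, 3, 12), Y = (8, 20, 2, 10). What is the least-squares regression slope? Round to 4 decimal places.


b = sum((xi-xbar)(yi-ybar)) / sum((xi-xbar)^2)
n = 4, xbar = 38/4 = 9.5, ybar = 40/4 = 10
Sxy = sum((xi-xbar)(yi-ybar)) = 62
Sxx = sum((xi-xbar)^2) = 57
b = Sxy / Sxx = 62/57 ≈ 1.087719

1.0877


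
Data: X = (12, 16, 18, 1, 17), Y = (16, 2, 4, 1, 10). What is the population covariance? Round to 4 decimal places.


Cov = (1/n)*sum((xi-xbar)(yi-ybar))
n = 5, xbar = 64/5 = 12.8, ybar = 33/5 = 6.6
sum((xi-xbar)(yi-ybar)) = 44.6
Cov = 44.6 / 5 = 8.92

8.9200


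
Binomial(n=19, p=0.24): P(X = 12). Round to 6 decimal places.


P = C(n,k) * p^k * (1-p)^(n-k)
C(19,12) = 50388
p^k = 0.24^12 ≈ 0.00000003652035
(1-p)^(n-k) = 0.76^7 ≈ 0.1464519
P = 50388 * 0.00000003652035 * 0.1464519 ≈ 0.000269

0.000269


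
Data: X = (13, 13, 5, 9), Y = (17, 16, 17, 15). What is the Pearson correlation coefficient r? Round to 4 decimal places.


r = sum((xi-xbar)(yi-ybar)) / sqrt(sum((xi-xbar)^2) * sum((yi-ybar)^2))
n = 4, xbar = 40/4 = 10, ybar = 65/4 = 16.25
Sxy = sum((xi-xbar)(yi-ybar)) = -1
Sxx = sum((xi-xbar)^2) = 44
Syy = sum((yi-ybar)^2) = 2.75
sqrt(Sxx*Syy) = 11
r = Sxy / sqrt(Sxx*Syy) = -1 / 11 = -1/11 ≈ -0.090909

-0.0909


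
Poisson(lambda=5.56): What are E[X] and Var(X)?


E[X] = Var(X) = lambda = 5.56

5.56, 5.56


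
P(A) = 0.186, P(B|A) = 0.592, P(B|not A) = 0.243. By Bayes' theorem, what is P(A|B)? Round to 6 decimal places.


P(A|B) = P(B|A)*P(A) / P(B), P(B) = P(B|A)*P(A) + P(B|not A)*P(not A)
P(B|A)*P(A) = 0.592 * 0.186 = 0.110112
P(B|not A)*P(not A) = 0.243 * 0.814 = 0.197802
P(B) = 0.110112 + 0.197802 = 0.307914
P(A|B) = 0.110112 / 0.307914 = 496/1387 ≈ 0.35760634

0.357606


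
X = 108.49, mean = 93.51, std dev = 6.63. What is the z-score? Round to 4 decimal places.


z = (X - mu) / sigma
X - mu = 108.49 - 93.51 = 14.98
z = 14.98 / 6.63 = 1498/663 ≈ 2.259427

2.2594


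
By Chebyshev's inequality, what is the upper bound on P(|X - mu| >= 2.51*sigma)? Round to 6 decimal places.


P <= 1/k^2
k^2 = 2.51^2 = 6.3001
1/k^2 = 1 / 6.3001 ≈ 0.15872764

0.158728


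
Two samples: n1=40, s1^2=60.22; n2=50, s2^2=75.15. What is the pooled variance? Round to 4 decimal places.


sp^2 = ((n1-1)*s1^2 + (n2-1)*s2^2)/(n1+n2-2)
(n1-1)*s1^2 = 39 * 60.22 = 2348.58
(n2-1)*s2^2 = 49 * 75.15 = 3682.35
numerator = 2348.58 + 3682.35 = 6030.93
n1+n2-2 = 88
sp^2 = 6030.93 / 88 = 603093/8800 ≈ 68.533295

68.5333


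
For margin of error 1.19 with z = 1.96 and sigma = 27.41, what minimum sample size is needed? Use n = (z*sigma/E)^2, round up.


z*sigma/E = 1.96 * 27.41 / 1.19 = 19187/425 ≈ 45.145882
(z*sigma/E)^2 ≈ 2038.150693
round up: n = 2039

2039


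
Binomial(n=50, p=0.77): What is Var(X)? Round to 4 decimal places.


Var = n*p*(1-p) = 50 * 0.77 * 0.23 = 8.855

8.8550


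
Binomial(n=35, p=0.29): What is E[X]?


E[X] = n*p = 35 * 0.29 = 10.15

10.15


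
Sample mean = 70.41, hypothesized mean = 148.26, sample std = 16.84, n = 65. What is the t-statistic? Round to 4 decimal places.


t = (xbar - mu0) / (s/sqrt(n))
xbar - mu0 = 70.41 - 148.26 = -77.85
sqrt(65) ≈ 8.06225775
s/sqrt(n) = 16.84 / 8.06225775 ≈ 2.08874493
t = -77.85 / 2.08874493 ≈ -37.271186

-37.2712
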